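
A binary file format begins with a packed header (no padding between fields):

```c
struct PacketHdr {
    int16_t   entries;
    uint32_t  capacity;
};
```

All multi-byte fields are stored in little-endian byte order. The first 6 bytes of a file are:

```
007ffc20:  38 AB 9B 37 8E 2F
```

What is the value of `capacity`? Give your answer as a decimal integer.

797849499

`capacity` follows `entries` (2 bytes), so it starts at byte offset 2 and occupies 4 bytes.
Bytes at offsets 2..5: 9B 37 8E 2F.
Little-endian: lowest address holds the least-significant byte.
Reassemble most-significant byte first: 2F 8E 37 9B → 0x2F8E379B.
0x2F8E379B = 797849499.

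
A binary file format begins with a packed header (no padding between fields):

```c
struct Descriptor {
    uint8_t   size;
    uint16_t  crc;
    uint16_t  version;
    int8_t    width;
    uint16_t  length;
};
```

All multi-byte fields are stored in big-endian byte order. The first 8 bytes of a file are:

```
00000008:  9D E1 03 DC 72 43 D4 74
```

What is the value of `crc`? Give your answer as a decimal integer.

`crc` follows `size` (1 byte), so it starts at byte offset 1 and occupies 2 bytes.
Bytes at offsets 1..2: E1 03.
Big-endian stores the most-significant byte at the lowest address.
The bytes are already most-significant first: 0xE103.
0xE103 = 57603.

57603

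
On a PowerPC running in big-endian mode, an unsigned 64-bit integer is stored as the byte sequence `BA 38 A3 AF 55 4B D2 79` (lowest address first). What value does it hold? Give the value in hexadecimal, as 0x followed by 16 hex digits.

0xBA38A3AF554BD279

Big-endian stores the most-significant byte at the lowest address.
The bytes are already most-significant first: 0xBA38A3AF554BD279.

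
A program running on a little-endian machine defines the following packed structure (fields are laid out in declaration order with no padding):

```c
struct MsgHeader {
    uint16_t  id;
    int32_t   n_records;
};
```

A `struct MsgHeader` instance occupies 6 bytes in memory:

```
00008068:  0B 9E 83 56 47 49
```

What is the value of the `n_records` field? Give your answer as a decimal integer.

`n_records` follows `id` (2 bytes), so it starts at byte offset 2 and occupies 4 bytes.
Bytes at offsets 2..5: 83 56 47 49.
In little-endian order the low byte comes first in memory.
Reassemble most-significant byte first: 49 47 56 83 → 0x49475683.
0x49475683 = 1229411971.

1229411971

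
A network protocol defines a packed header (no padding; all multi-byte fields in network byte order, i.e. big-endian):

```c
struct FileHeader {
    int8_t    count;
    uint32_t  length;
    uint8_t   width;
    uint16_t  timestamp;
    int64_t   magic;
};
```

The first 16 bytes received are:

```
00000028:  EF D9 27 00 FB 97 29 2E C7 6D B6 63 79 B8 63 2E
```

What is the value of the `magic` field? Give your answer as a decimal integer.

`magic` follows `count` (1 B), `length` (4 B), `width` (1 B), `timestamp` (2 B), so it starts at offset 1 + 4 + 1 + 2 = 8 and occupies 8 bytes.
Bytes at offsets 8..15: C7 6D B6 63 79 B8 63 2E.
In big-endian order the high byte comes first in memory.
The bytes are already most-significant first: 0xC76DB66379B8632E.
Top bit is set, so as a signed 64-bit value this is 0xC76DB66379B8632E − 2^64 = -4076401549340286162.

-4076401549340286162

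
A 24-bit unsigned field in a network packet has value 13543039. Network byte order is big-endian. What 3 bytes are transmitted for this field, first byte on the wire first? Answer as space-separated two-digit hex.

13543039 in hexadecimal, padded to 24 bits, is 0xCEA67F.
Split into bytes (most-significant first): CE A6 7F.
In big-endian order the high byte comes first in memory.
So the memory order matches the most-significant-first order: CE A6 7F.

CE A6 7F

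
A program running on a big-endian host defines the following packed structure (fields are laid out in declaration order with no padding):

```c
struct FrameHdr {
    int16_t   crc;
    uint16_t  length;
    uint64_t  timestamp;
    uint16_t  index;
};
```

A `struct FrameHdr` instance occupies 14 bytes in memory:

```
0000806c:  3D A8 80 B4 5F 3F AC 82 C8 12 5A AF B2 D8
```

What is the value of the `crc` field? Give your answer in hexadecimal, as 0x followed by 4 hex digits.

`crc` is the first field, at byte offset 0, occupying 2 bytes.
Bytes at offsets 0..1: 3D A8.
Big-endian: lowest address holds the most-significant byte.
The bytes are already most-significant first: 0x3DA8.

0x3DA8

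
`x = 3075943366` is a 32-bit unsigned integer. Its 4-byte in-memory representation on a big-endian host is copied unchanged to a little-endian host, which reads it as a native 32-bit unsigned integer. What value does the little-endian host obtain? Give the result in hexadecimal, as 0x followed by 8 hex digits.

3075943366 in 32-bit hexadecimal is 0xB7572BC6.
Stored big-endian, the bytes at ascending addresses are B7 57 2B C6.
Read back as little-endian, the first byte is least significant, giving 0xC62B57B7.

0xC62B57B7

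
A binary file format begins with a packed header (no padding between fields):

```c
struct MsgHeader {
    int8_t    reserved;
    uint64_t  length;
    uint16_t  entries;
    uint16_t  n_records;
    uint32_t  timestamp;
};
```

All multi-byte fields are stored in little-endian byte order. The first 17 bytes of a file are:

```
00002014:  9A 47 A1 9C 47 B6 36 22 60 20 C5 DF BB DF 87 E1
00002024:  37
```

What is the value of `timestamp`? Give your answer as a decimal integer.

937527263

`timestamp` follows `reserved` (1 B), `length` (8 B), `entries` (2 B), `n_records` (2 B), so it starts at offset 1 + 8 + 2 + 2 = 13 and occupies 4 bytes.
Bytes at offsets 13..16: DF 87 E1 37.
In little-endian order the low byte comes first in memory.
Reassemble most-significant byte first: 37 E1 87 DF → 0x37E187DF.
0x37E187DF = 937527263.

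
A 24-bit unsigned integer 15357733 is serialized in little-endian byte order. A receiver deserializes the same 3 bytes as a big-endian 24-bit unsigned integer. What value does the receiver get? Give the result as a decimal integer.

2447338

15357733 in 24-bit hexadecimal is 0xEA5725.
Stored little-endian, the bytes at ascending addresses are 25 57 EA.
Read back as big-endian, the last byte is least significant, giving 0x2557EA.
0x2557EA = 2447338.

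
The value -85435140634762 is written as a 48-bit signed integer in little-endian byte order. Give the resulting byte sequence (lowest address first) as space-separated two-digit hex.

Two's complement of -85435140634762 in 48 bits: 85435140634762 = 0x4DB3EB35788A; invert → 0xB24C14CA8775; add 1 → 0xB24C14CA8776.
Split into bytes (most-significant first): B2 4C 14 CA 87 76.
Little-endian: lowest address holds the least-significant byte.
So at ascending addresses the bytes are 76 87 CA 14 4C B2.

76 87 CA 14 4C B2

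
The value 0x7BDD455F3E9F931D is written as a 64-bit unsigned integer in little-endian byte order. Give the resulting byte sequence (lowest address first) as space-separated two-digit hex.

1D 93 9F 3E 5F 45 DD 7B

Split into bytes (most-significant first): 7B DD 45 5F 3E 9F 93 1D.
In little-endian order the low byte comes first in memory.
So at ascending addresses the bytes are 1D 93 9F 3E 5F 45 DD 7B.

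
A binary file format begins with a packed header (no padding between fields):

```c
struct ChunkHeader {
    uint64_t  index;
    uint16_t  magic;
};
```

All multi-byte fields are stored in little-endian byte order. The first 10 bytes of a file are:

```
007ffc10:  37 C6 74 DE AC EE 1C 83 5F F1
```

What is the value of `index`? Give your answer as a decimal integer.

`index` is the first field, at byte offset 0, occupying 8 bytes.
Bytes at offsets 0..7: 37 C6 74 DE AC EE 1C 83.
In little-endian order the low byte comes first in memory.
Reassemble most-significant byte first: 83 1C EE AC DE 74 C6 37 → 0x831CEEACDE74C637.
0x831CEEACDE74C637 = 9447688544550438455.

9447688544550438455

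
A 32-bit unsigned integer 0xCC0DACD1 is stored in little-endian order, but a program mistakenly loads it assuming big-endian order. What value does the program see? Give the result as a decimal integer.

3517713868

Stored little-endian, the bytes at ascending addresses are D1 AC 0D CC.
Read back as big-endian, the last byte is least significant, giving 0xD1AC0DCC.
0xD1AC0DCC = 3517713868.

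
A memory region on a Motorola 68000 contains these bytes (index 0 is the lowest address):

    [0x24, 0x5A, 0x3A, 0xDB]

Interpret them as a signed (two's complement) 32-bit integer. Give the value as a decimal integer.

609893083

Big-endian: lowest address holds the most-significant byte.
The bytes are already most-significant first: 0x245A3ADB.
0x245A3ADB = 609893083.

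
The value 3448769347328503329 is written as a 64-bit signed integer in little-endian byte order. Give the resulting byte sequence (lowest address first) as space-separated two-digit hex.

3448769347328503329 in hexadecimal, padded to 64 bits, is 0x2FDC7D72F3C56E21.
Split into bytes (most-significant first): 2F DC 7D 72 F3 C5 6E 21.
Little-endian stores the least-significant byte at the lowest address.
So at ascending addresses the bytes are 21 6E C5 F3 72 7D DC 2F.

21 6E C5 F3 72 7D DC 2F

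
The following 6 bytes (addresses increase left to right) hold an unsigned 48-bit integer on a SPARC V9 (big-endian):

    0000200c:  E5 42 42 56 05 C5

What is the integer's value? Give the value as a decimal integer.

252072743536069

Big-endian: lowest address holds the most-significant byte.
The bytes are already most-significant first: 0xE542425605C5.
0xE542425605C5 = 252072743536069.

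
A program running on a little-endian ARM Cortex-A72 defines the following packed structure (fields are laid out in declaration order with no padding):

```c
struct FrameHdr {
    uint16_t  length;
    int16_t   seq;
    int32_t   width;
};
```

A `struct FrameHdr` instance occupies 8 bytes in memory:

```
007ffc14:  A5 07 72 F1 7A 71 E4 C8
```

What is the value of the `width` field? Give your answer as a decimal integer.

-924552838

`width` follows `length` (2 B), `seq` (2 B), so it starts at offset 2 + 2 = 4 and occupies 4 bytes.
Bytes at offsets 4..7: 7A 71 E4 C8.
In little-endian order the low byte comes first in memory.
Reassemble most-significant byte first: C8 E4 71 7A → 0xC8E4717A.
Top bit is set, so as a signed 32-bit value this is 0xC8E4717A − 2^32 = -924552838.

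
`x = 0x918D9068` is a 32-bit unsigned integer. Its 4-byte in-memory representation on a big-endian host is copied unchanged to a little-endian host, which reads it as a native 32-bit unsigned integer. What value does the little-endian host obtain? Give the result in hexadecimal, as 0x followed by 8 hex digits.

Stored big-endian, the bytes at ascending addresses are 91 8D 90 68.
Read back as little-endian, the first byte is least significant, giving 0x68908D91.

0x68908D91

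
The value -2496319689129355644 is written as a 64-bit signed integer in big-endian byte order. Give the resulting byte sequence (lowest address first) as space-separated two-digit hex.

DD 5B 4A 78 03 A1 96 84

Two's complement of -2496319689129355644 in 64 bits: 2496319689129355644 = 0x22A4B587FC5E697C; invert → 0xDD5B4A7803A19683; add 1 → 0xDD5B4A7803A19684.
Split into bytes (most-significant first): DD 5B 4A 78 03 A1 96 84.
In big-endian order the high byte comes first in memory.
So the memory order matches the most-significant-first order: DD 5B 4A 78 03 A1 96 84.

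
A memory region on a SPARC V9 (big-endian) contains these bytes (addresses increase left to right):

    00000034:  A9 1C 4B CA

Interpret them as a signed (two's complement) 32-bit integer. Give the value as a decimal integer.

Big-endian stores the most-significant byte at the lowest address.
The bytes are already most-significant first: 0xA91C4BCA.
Top bit is set, so as a signed 32-bit value this is 0xA91C4BCA − 2^32 = -1457763382.

-1457763382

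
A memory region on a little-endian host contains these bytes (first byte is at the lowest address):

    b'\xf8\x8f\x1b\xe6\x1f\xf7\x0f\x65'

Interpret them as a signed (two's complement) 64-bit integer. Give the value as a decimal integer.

7282310838857994232

Little-endian stores the least-significant byte at the lowest address.
Reassemble most-significant byte first: 65 0F F7 1F E6 1B 8F F8 → 0x650FF71FE61B8FF8.
0x650FF71FE61B8FF8 = 7282310838857994232.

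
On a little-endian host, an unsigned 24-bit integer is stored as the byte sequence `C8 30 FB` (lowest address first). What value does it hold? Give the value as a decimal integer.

In little-endian order the low byte comes first in memory.
Reassemble most-significant byte first: FB 30 C8 → 0xFB30C8.
0xFB30C8 = 16462024.

16462024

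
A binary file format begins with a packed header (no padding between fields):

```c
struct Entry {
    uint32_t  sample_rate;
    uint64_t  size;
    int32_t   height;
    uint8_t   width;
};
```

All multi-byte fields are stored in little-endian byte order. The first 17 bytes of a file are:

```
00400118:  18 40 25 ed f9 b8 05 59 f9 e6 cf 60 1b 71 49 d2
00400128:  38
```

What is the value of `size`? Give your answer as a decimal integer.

6976048306434980089

`size` follows `sample_rate` (4 bytes), so it starts at byte offset 4 and occupies 8 bytes.
Bytes at offsets 4..11: F9 B8 05 59 F9 E6 CF 60.
In little-endian order the low byte comes first in memory.
Reassemble most-significant byte first: 60 CF E6 F9 59 05 B8 F9 → 0x60CFE6F95905B8F9.
0x60CFE6F95905B8F9 = 6976048306434980089.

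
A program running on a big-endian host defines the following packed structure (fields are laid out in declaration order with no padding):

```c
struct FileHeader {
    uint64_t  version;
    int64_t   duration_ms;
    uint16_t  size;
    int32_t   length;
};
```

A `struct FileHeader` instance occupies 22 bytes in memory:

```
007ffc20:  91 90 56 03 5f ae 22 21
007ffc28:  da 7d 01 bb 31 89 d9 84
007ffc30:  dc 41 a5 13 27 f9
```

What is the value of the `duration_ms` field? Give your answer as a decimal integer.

`duration_ms` follows `version` (8 bytes), so it starts at byte offset 8 and occupies 8 bytes.
Bytes at offsets 8..15: DA 7D 01 BB 31 89 D9 84.
Big-endian: lowest address holds the most-significant byte.
The bytes are already most-significant first: 0xDA7D01BB3189D984.
Top bit is set, so as a signed 64-bit value this is 0xDA7D01BB3189D984 − 2^64 = -2703002297850799740.

-2703002297850799740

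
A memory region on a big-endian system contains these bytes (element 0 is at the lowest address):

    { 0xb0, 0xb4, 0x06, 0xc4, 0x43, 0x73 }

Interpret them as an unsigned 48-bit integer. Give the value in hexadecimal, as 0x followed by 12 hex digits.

Big-endian: lowest address holds the most-significant byte.
The bytes are already most-significant first: 0xB0B406C44373.

0xB0B406C44373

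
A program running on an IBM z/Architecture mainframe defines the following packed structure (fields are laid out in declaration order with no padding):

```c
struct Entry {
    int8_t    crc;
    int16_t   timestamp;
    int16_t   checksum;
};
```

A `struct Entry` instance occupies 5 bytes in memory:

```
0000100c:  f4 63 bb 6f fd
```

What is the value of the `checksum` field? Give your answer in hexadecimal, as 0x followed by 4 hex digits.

`checksum` follows `crc` (1 B), `timestamp` (2 B), so it starts at offset 1 + 2 = 3 and occupies 2 bytes.
Bytes at offsets 3..4: 6F FD.
In big-endian order the high byte comes first in memory.
The bytes are already most-significant first: 0x6FFD.

0x6FFD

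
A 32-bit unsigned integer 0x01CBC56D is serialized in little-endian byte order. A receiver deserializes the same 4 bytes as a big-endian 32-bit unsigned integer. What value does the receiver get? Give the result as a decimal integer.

Stored little-endian, the bytes at ascending addresses are 6D C5 CB 01.
Read back as big-endian, the last byte is least significant, giving 0x6DC5CB01.
0x6DC5CB01 = 1841679105.

1841679105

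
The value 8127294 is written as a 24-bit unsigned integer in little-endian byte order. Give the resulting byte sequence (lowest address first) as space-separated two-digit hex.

8127294 in hexadecimal, padded to 24 bits, is 0x7C033E.
Split into bytes (most-significant first): 7C 03 3E.
In little-endian order the low byte comes first in memory.
So at ascending addresses the bytes are 3E 03 7C.

3E 03 7C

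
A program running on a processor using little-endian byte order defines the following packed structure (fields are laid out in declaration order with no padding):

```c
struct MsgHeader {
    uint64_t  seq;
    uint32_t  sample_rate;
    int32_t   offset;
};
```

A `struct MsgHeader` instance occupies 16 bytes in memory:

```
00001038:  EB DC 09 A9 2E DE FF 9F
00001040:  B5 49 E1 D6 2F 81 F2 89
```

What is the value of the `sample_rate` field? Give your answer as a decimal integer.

`sample_rate` follows `seq` (8 bytes), so it starts at byte offset 8 and occupies 4 bytes.
Bytes at offsets 8..11: B5 49 E1 D6.
Little-endian: lowest address holds the least-significant byte.
Reassemble most-significant byte first: D6 E1 49 B5 → 0xD6E149B5.
0xD6E149B5 = 3605088693.

3605088693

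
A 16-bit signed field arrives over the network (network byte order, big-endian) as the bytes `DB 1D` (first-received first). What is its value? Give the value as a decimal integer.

-9443

Big-endian stores the most-significant byte at the lowest address.
The bytes are already most-significant first: 0xDB1D.
Top bit is set, so as a signed 16-bit value this is 0xDB1D − 2^16 = -9443.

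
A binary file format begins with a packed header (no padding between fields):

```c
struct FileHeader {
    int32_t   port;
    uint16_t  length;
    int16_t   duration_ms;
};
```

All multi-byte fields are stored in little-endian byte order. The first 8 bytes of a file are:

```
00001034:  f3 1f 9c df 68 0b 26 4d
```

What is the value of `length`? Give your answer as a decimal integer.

2920

`length` follows `port` (4 bytes), so it starts at byte offset 4 and occupies 2 bytes.
Bytes at offsets 4..5: 68 0B.
Little-endian: lowest address holds the least-significant byte.
Reassemble most-significant byte first: 0B 68 → 0x0B68.
0x0B68 = 2920.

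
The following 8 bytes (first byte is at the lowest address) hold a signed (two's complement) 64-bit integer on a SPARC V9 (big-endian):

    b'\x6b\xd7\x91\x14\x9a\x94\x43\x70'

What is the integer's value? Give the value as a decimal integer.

Big-endian stores the most-significant byte at the lowest address.
The bytes are already most-significant first: 0x6BD791149A944370.
0x6BD791149A944370 = 7770839199729861488.

7770839199729861488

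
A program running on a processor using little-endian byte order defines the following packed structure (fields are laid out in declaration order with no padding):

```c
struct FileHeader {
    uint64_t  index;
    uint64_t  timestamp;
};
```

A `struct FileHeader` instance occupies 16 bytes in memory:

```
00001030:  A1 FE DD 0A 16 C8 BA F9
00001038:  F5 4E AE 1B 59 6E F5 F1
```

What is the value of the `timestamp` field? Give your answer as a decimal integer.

17434962861430296309

`timestamp` follows `index` (8 bytes), so it starts at byte offset 8 and occupies 8 bytes.
Bytes at offsets 8..15: F5 4E AE 1B 59 6E F5 F1.
In little-endian order the low byte comes first in memory.
Reassemble most-significant byte first: F1 F5 6E 59 1B AE 4E F5 → 0xF1F56E591BAE4EF5.
0xF1F56E591BAE4EF5 = 17434962861430296309.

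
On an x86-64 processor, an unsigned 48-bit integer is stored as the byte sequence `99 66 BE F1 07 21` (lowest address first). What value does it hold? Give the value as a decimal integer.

36318004274841

Little-endian stores the least-significant byte at the lowest address.
Reassemble most-significant byte first: 21 07 F1 BE 66 99 → 0x2107F1BE6699.
0x2107F1BE6699 = 36318004274841.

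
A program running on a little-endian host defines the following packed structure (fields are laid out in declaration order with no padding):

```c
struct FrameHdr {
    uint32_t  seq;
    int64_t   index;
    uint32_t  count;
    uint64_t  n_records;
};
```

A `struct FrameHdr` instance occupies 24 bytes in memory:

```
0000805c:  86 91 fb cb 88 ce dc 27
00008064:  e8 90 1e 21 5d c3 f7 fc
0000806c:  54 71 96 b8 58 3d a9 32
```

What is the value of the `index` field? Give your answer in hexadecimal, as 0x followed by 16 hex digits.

`index` follows `seq` (4 bytes), so it starts at byte offset 4 and occupies 8 bytes.
Bytes at offsets 4..11: 88 CE DC 27 E8 90 1E 21.
In little-endian order the low byte comes first in memory.
Reassemble most-significant byte first: 21 1E 90 E8 27 DC CE 88 → 0x211E90E827DCCE88.

0x211E90E827DCCE88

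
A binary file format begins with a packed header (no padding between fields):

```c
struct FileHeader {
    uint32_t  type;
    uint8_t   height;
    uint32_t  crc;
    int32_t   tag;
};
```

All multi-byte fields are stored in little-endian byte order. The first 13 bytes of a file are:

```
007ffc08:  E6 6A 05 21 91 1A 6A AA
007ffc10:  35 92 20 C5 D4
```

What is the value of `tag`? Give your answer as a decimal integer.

-725278574

`tag` follows `type` (4 B), `height` (1 B), `crc` (4 B), so it starts at offset 4 + 1 + 4 = 9 and occupies 4 bytes.
Bytes at offsets 9..12: 92 20 C5 D4.
In little-endian order the low byte comes first in memory.
Reassemble most-significant byte first: D4 C5 20 92 → 0xD4C52092.
Top bit is set, so as a signed 32-bit value this is 0xD4C52092 − 2^32 = -725278574.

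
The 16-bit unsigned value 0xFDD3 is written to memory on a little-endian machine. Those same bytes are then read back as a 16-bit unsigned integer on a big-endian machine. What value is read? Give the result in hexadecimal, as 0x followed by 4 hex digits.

Stored little-endian, the bytes at ascending addresses are D3 FD.
Read back as big-endian, the last byte is least significant, giving 0xD3FD.

0xD3FD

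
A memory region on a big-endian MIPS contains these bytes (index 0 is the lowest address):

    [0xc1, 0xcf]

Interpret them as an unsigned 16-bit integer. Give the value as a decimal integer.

49615

Big-endian stores the most-significant byte at the lowest address.
The bytes are already most-significant first: 0xC1CF.
0xC1CF = 49615.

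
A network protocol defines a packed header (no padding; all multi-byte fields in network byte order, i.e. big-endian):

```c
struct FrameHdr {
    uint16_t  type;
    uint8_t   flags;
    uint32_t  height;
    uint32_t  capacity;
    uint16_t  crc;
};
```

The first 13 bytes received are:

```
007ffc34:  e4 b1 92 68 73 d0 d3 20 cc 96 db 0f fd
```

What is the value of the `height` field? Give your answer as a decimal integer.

1752420563

`height` follows `type` (2 B), `flags` (1 B), so it starts at offset 2 + 1 = 3 and occupies 4 bytes.
Bytes at offsets 3..6: 68 73 D0 D3.
Big-endian stores the most-significant byte at the lowest address.
The bytes are already most-significant first: 0x6873D0D3.
0x6873D0D3 = 1752420563.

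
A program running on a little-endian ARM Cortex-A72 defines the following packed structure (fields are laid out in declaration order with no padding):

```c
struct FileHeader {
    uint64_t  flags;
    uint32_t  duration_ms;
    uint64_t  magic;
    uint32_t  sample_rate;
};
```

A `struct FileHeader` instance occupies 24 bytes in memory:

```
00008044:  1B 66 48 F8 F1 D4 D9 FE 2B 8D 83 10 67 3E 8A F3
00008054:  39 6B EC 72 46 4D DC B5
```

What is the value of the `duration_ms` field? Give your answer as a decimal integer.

`duration_ms` follows `flags` (8 bytes), so it starts at byte offset 8 and occupies 4 bytes.
Bytes at offsets 8..11: 2B 8D 83 10.
Little-endian: lowest address holds the least-significant byte.
Reassemble most-significant byte first: 10 83 8D 2B → 0x10838D2B.
0x10838D2B = 277056811.

277056811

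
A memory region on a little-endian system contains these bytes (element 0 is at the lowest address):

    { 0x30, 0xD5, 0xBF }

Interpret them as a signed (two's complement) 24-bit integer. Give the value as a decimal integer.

In little-endian order the low byte comes first in memory.
Reassemble most-significant byte first: BF D5 30 → 0xBFD530.
Top bit is set, so as a signed 24-bit value this is 0xBFD530 − 2^24 = -4205264.

-4205264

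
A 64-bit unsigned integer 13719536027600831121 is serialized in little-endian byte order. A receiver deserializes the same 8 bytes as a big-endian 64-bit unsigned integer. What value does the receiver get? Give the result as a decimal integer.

10467019676110382526

13719536027600831121 in 64-bit hexadecimal is 0xBE659553F0524291.
Stored little-endian, the bytes at ascending addresses are 91 42 52 F0 53 95 65 BE.
Read back as big-endian, the last byte is least significant, giving 0x914252F0539565BE.
0x914252F0539565BE = 10467019676110382526.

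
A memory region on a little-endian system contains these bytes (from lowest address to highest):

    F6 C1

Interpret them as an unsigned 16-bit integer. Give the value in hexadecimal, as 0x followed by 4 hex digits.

In little-endian order the low byte comes first in memory.
Reassemble most-significant byte first: C1 F6 → 0xC1F6.

0xC1F6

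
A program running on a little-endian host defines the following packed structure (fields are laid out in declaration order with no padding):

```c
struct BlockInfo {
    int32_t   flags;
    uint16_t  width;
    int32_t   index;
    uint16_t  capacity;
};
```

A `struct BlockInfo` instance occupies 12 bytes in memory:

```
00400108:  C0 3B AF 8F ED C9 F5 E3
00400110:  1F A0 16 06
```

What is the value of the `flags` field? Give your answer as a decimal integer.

`flags` is the first field, at byte offset 0, occupying 4 bytes.
Bytes at offsets 0..3: C0 3B AF 8F.
In little-endian order the low byte comes first in memory.
Reassemble most-significant byte first: 8F AF 3B C0 → 0x8FAF3BC0.
Top bit is set, so as a signed 32-bit value this is 0x8FAF3BC0 − 2^32 = -1884341312.

-1884341312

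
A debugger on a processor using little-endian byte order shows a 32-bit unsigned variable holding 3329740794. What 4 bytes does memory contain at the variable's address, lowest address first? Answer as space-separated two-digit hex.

FA CF 77 C6

3329740794 in hexadecimal, padded to 32 bits, is 0xC677CFFA.
Split into bytes (most-significant first): C6 77 CF FA.
Little-endian stores the least-significant byte at the lowest address.
So at ascending addresses the bytes are FA CF 77 C6.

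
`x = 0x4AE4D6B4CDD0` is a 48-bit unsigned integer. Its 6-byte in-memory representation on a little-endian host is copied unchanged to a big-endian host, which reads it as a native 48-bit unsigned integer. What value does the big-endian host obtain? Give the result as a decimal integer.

229581920855114

Stored little-endian, the bytes at ascending addresses are D0 CD B4 D6 E4 4A.
Read back as big-endian, the last byte is least significant, giving 0xD0CDB4D6E44A.
0xD0CDB4D6E44A = 229581920855114.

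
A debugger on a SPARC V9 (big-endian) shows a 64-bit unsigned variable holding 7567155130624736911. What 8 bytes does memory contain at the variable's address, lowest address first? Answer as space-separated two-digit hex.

69 03 EF 7F B1 29 7E 8F

7567155130624736911 in hexadecimal, padded to 64 bits, is 0x6903EF7FB1297E8F.
Split into bytes (most-significant first): 69 03 EF 7F B1 29 7E 8F.
Big-endian stores the most-significant byte at the lowest address.
So the memory order matches the most-significant-first order: 69 03 EF 7F B1 29 7E 8F.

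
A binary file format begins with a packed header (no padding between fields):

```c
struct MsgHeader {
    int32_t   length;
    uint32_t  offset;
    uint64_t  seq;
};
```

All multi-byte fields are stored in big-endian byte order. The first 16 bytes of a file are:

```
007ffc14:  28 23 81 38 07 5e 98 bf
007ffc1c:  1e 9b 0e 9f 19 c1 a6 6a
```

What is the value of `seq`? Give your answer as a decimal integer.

`seq` follows `length` (4 B), `offset` (4 B), so it starts at offset 4 + 4 = 8 and occupies 8 bytes.
Bytes at offsets 8..15: 1E 9B 0E 9F 19 C1 A6 6A.
Big-endian stores the most-significant byte at the lowest address.
The bytes are already most-significant first: 0x1E9B0E9F19C1A66A.
0x1E9B0E9F19C1A66A = 2205372519022700138.

2205372519022700138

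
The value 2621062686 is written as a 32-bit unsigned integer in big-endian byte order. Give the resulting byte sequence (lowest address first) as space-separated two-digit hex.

2621062686 in hexadecimal, padded to 32 bits, is 0x9C3A3E1E.
Split into bytes (most-significant first): 9C 3A 3E 1E.
Big-endian stores the most-significant byte at the lowest address.
So the memory order matches the most-significant-first order: 9C 3A 3E 1E.

9C 3A 3E 1E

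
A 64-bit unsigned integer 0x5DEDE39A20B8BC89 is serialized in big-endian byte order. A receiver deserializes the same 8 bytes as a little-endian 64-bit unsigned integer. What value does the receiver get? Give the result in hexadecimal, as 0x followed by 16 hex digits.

Stored big-endian, the bytes at ascending addresses are 5D ED E3 9A 20 B8 BC 89.
Read back as little-endian, the first byte is least significant, giving 0x89BCB8209AE3ED5D.

0x89BCB8209AE3ED5D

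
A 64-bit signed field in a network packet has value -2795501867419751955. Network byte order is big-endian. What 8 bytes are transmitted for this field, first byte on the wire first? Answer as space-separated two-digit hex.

Two's complement of -2795501867419751955 in 64 bits: 2795501867419751955 = 0x26CB9E23207ED613; invert → 0xD93461DCDF8129EC; add 1 → 0xD93461DCDF8129ED.
Split into bytes (most-significant first): D9 34 61 DC DF 81 29 ED.
Big-endian: lowest address holds the most-significant byte.
So the memory order matches the most-significant-first order: D9 34 61 DC DF 81 29 ED.

D9 34 61 DC DF 81 29 ED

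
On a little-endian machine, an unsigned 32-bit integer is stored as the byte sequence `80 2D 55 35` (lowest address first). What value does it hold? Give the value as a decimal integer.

894774656

Little-endian stores the least-significant byte at the lowest address.
Reassemble most-significant byte first: 35 55 2D 80 → 0x35552D80.
0x35552D80 = 894774656.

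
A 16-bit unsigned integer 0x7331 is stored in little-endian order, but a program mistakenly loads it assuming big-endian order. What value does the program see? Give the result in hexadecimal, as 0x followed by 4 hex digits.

0x3173

Stored little-endian, the bytes at ascending addresses are 31 73.
Read back as big-endian, the last byte is least significant, giving 0x3173.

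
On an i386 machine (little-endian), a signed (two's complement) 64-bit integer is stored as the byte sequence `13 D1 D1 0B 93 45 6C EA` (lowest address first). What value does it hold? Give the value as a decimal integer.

Little-endian stores the least-significant byte at the lowest address.
Reassemble most-significant byte first: EA 6C 45 93 0B D1 D1 13 → 0xEA6C45930BD1D113.
Top bit is set, so as a signed 64-bit value this is 0xEA6C45930BD1D113 − 2^64 = -1554791273488854765.

-1554791273488854765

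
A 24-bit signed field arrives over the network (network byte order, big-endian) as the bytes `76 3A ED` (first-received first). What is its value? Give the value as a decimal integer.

7748333

In big-endian order the high byte comes first in memory.
The bytes are already most-significant first: 0x763AED.
0x763AED = 7748333.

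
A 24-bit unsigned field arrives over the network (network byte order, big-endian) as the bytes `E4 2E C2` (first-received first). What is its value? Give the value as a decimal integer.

14954178

Big-endian stores the most-significant byte at the lowest address.
The bytes are already most-significant first: 0xE42EC2.
0xE42EC2 = 14954178.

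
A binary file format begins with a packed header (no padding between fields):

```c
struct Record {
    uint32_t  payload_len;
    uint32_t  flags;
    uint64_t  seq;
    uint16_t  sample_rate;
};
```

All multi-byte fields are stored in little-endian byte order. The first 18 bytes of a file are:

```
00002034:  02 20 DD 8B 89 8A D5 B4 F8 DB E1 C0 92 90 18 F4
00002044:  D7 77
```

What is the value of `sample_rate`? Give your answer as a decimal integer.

`sample_rate` follows `payload_len` (4 B), `flags` (4 B), `seq` (8 B), so it starts at offset 4 + 4 + 8 = 16 and occupies 2 bytes.
Bytes at offsets 16..17: D7 77.
In little-endian order the low byte comes first in memory.
Reassemble most-significant byte first: 77 D7 → 0x77D7.
0x77D7 = 30679.

30679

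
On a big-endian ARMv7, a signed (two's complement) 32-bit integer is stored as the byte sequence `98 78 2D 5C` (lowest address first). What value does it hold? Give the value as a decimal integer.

Big-endian: lowest address holds the most-significant byte.
The bytes are already most-significant first: 0x98782D5C.
Top bit is set, so as a signed 32-bit value this is 0x98782D5C − 2^32 = -1736954532.

-1736954532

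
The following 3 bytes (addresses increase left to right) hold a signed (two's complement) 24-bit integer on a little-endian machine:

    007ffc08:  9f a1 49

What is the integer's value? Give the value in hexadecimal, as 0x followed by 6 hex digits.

0x49A19F

Little-endian: lowest address holds the least-significant byte.
Reassemble most-significant byte first: 49 A1 9F → 0x49A19F.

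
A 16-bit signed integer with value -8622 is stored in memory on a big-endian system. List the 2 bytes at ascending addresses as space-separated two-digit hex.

DE 52

Two's complement of -8622 in 16 bits: 8622 = 0x21AE; invert → 0xDE51; add 1 → 0xDE52.
Split into bytes (most-significant first): DE 52.
In big-endian order the high byte comes first in memory.
So the memory order matches the most-significant-first order: DE 52.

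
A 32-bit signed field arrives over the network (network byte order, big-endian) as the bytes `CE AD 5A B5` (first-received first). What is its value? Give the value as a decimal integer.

-827499851

Big-endian stores the most-significant byte at the lowest address.
The bytes are already most-significant first: 0xCEAD5AB5.
Top bit is set, so as a signed 32-bit value this is 0xCEAD5AB5 − 2^32 = -827499851.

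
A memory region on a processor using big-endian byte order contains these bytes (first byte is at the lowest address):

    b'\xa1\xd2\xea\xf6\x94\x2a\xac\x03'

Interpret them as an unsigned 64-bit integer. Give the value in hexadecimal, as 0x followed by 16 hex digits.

0xA1D2EAF6942AAC03

Big-endian: lowest address holds the most-significant byte.
The bytes are already most-significant first: 0xA1D2EAF6942AAC03.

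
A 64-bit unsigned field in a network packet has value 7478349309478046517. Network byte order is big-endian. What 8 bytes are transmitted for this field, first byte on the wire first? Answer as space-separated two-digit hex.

7478349309478046517 in hexadecimal, padded to 64 bits, is 0x67C86F1331BA0B35.
Split into bytes (most-significant first): 67 C8 6F 13 31 BA 0B 35.
Big-endian: lowest address holds the most-significant byte.
So the memory order matches the most-significant-first order: 67 C8 6F 13 31 BA 0B 35.

67 C8 6F 13 31 BA 0B 35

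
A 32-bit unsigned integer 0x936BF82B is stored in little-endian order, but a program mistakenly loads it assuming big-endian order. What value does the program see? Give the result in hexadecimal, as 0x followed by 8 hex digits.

Stored little-endian, the bytes at ascending addresses are 2B F8 6B 93.
Read back as big-endian, the last byte is least significant, giving 0x2BF86B93.

0x2BF86B93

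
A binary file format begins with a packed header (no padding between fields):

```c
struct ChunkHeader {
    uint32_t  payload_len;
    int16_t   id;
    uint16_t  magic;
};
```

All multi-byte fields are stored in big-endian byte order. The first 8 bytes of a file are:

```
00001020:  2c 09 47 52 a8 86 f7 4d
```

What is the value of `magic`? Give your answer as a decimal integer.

63309

`magic` follows `payload_len` (4 B), `id` (2 B), so it starts at offset 4 + 2 = 6 and occupies 2 bytes.
Bytes at offsets 6..7: F7 4D.
Big-endian stores the most-significant byte at the lowest address.
The bytes are already most-significant first: 0xF74D.
0xF74D = 63309.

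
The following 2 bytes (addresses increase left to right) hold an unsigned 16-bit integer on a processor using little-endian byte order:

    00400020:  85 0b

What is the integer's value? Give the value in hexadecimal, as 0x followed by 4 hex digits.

In little-endian order the low byte comes first in memory.
Reassemble most-significant byte first: 0B 85 → 0x0B85.

0x0B85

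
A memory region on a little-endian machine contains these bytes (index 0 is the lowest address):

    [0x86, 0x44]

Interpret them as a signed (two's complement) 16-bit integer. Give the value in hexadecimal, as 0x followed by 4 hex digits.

Little-endian: lowest address holds the least-significant byte.
Reassemble most-significant byte first: 44 86 → 0x4486.

0x4486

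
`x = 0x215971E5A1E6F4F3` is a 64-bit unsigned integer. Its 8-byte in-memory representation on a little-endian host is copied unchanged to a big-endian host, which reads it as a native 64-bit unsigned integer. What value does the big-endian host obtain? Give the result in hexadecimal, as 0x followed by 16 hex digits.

Stored little-endian, the bytes at ascending addresses are F3 F4 E6 A1 E5 71 59 21.
Read back as big-endian, the last byte is least significant, giving 0xF3F4E6A1E5715921.

0xF3F4E6A1E5715921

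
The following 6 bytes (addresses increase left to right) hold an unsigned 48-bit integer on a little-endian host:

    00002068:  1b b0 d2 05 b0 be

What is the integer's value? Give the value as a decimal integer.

Little-endian stores the least-significant byte at the lowest address.
Reassemble most-significant byte first: BE B0 05 D2 B0 1B → 0xBEB005D2B01B.
0xBEB005D2B01B = 209663221215259.

209663221215259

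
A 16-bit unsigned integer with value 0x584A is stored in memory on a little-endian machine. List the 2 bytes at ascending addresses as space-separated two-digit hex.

Split into bytes (most-significant first): 58 4A.
In little-endian order the low byte comes first in memory.
So at ascending addresses the bytes are 4A 58.

4A 58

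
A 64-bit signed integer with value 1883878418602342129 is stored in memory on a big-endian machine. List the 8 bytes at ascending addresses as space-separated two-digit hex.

1A 24 E1 70 C4 D1 36 F1

1883878418602342129 in hexadecimal, padded to 64 bits, is 0x1A24E170C4D136F1.
Split into bytes (most-significant first): 1A 24 E1 70 C4 D1 36 F1.
Big-endian: lowest address holds the most-significant byte.
So the memory order matches the most-significant-first order: 1A 24 E1 70 C4 D1 36 F1.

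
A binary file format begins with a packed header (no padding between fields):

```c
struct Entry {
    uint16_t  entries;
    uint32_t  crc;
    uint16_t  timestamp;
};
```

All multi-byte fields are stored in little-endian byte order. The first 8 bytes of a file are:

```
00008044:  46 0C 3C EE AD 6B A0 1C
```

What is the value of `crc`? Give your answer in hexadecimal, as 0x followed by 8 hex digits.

0x6BADEE3C

`crc` follows `entries` (2 bytes), so it starts at byte offset 2 and occupies 4 bytes.
Bytes at offsets 2..5: 3C EE AD 6B.
Little-endian stores the least-significant byte at the lowest address.
Reassemble most-significant byte first: 6B AD EE 3C → 0x6BADEE3C.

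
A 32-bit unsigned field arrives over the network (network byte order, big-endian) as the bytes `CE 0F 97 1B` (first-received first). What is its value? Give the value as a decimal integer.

3457128219

Big-endian stores the most-significant byte at the lowest address.
The bytes are already most-significant first: 0xCE0F971B.
0xCE0F971B = 3457128219.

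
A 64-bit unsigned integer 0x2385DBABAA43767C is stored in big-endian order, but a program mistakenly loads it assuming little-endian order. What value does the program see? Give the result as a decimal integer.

8968430108261713187

Stored big-endian, the bytes at ascending addresses are 23 85 DB AB AA 43 76 7C.
Read back as little-endian, the first byte is least significant, giving 0x7C7643AAABDB8523.
0x7C7643AAABDB8523 = 8968430108261713187.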